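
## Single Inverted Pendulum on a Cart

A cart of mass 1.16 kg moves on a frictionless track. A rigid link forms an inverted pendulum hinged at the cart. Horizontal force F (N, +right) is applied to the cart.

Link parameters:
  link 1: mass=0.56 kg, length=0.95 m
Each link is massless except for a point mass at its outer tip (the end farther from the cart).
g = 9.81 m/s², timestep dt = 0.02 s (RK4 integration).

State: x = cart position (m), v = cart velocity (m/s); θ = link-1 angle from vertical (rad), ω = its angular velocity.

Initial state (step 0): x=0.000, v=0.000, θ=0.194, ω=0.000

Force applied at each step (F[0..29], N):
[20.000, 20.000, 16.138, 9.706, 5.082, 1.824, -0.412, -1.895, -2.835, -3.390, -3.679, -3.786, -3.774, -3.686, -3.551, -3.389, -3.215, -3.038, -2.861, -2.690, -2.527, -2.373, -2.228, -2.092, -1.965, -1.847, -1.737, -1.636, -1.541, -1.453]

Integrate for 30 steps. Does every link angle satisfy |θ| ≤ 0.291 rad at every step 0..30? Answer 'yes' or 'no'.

Answer: yes

Derivation:
apply F[0]=+20.000 → step 1: x=0.003, v=0.321, θ=0.191, ω=-0.292
apply F[1]=+20.000 → step 2: x=0.013, v=0.644, θ=0.182, ω=-0.587
apply F[2]=+16.138 → step 3: x=0.028, v=0.903, θ=0.168, ω=-0.820
apply F[3]=+9.706 → step 4: x=0.048, v=1.054, θ=0.151, ω=-0.945
apply F[4]=+5.082 → step 5: x=0.070, v=1.129, θ=0.131, ω=-0.994
apply F[5]=+1.824 → step 6: x=0.093, v=1.150, θ=0.111, ω=-0.991
apply F[6]=-0.412 → step 7: x=0.115, v=1.135, θ=0.092, ω=-0.953
apply F[7]=-1.895 → step 8: x=0.138, v=1.095, θ=0.073, ω=-0.895
apply F[8]=-2.835 → step 9: x=0.159, v=1.041, θ=0.056, ω=-0.824
apply F[9]=-3.390 → step 10: x=0.179, v=0.978, θ=0.041, ω=-0.748
apply F[10]=-3.679 → step 11: x=0.198, v=0.912, θ=0.026, ω=-0.671
apply F[11]=-3.786 → step 12: x=0.216, v=0.844, θ=0.014, ω=-0.597
apply F[12]=-3.774 → step 13: x=0.232, v=0.779, θ=0.003, ω=-0.526
apply F[13]=-3.686 → step 14: x=0.247, v=0.715, θ=-0.007, ω=-0.460
apply F[14]=-3.551 → step 15: x=0.261, v=0.655, θ=-0.016, ω=-0.399
apply F[15]=-3.389 → step 16: x=0.273, v=0.599, θ=-0.023, ω=-0.343
apply F[16]=-3.215 → step 17: x=0.285, v=0.546, θ=-0.030, ω=-0.293
apply F[17]=-3.038 → step 18: x=0.295, v=0.496, θ=-0.035, ω=-0.248
apply F[18]=-2.861 → step 19: x=0.304, v=0.451, θ=-0.040, ω=-0.207
apply F[19]=-2.690 → step 20: x=0.313, v=0.408, θ=-0.043, ω=-0.171
apply F[20]=-2.527 → step 21: x=0.321, v=0.369, θ=-0.047, ω=-0.139
apply F[21]=-2.373 → step 22: x=0.328, v=0.333, θ=-0.049, ω=-0.111
apply F[22]=-2.228 → step 23: x=0.334, v=0.299, θ=-0.051, ω=-0.086
apply F[23]=-2.092 → step 24: x=0.340, v=0.268, θ=-0.053, ω=-0.064
apply F[24]=-1.965 → step 25: x=0.345, v=0.239, θ=-0.054, ω=-0.045
apply F[25]=-1.847 → step 26: x=0.349, v=0.212, θ=-0.054, ω=-0.028
apply F[26]=-1.737 → step 27: x=0.353, v=0.188, θ=-0.055, ω=-0.013
apply F[27]=-1.636 → step 28: x=0.357, v=0.165, θ=-0.055, ω=-0.000
apply F[28]=-1.541 → step 29: x=0.360, v=0.143, θ=-0.055, ω=0.011
apply F[29]=-1.453 → step 30: x=0.363, v=0.123, θ=-0.054, ω=0.021
Max |angle| over trajectory = 0.194 rad; bound = 0.291 → within bound.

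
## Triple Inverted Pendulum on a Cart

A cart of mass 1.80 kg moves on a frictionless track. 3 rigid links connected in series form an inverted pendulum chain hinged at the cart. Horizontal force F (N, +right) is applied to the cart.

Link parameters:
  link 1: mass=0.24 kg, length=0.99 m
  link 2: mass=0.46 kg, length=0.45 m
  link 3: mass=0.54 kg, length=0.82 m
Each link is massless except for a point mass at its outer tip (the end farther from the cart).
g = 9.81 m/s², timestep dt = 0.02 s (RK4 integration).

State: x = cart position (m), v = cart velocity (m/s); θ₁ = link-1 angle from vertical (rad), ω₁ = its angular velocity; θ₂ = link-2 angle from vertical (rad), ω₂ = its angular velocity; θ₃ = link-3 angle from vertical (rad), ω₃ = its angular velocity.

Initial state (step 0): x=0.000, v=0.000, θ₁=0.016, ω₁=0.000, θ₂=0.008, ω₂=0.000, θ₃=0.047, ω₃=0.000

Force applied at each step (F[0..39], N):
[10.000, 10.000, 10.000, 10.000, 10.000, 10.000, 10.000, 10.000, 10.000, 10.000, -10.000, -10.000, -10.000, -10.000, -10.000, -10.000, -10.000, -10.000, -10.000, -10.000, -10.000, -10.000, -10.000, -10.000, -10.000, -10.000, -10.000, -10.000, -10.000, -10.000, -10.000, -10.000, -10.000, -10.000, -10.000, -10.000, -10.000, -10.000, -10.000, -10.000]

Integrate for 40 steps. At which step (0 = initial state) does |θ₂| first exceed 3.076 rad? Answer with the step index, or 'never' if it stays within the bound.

Answer: never

Derivation:
apply F[0]=+10.000 → step 1: x=0.001, v=0.109, θ₁=0.015, ω₁=-0.100, θ₂=0.008, ω₂=-0.038, θ₃=0.047, ω₃=0.021
apply F[1]=+10.000 → step 2: x=0.004, v=0.218, θ₁=0.012, ω₁=-0.203, θ₂=0.007, ω₂=-0.073, θ₃=0.048, ω₃=0.042
apply F[2]=+10.000 → step 3: x=0.010, v=0.328, θ₁=0.007, ω₁=-0.309, θ₂=0.005, ω₂=-0.104, θ₃=0.049, ω₃=0.064
apply F[3]=+10.000 → step 4: x=0.017, v=0.439, θ₁=-0.000, ω₁=-0.420, θ₂=0.002, ω₂=-0.127, θ₃=0.050, ω₃=0.087
apply F[4]=+10.000 → step 5: x=0.027, v=0.550, θ₁=-0.010, ω₁=-0.538, θ₂=-0.000, ω₂=-0.138, θ₃=0.052, ω₃=0.113
apply F[5]=+10.000 → step 6: x=0.040, v=0.664, θ₁=-0.022, ω₁=-0.667, θ₂=-0.003, ω₂=-0.135, θ₃=0.055, ω₃=0.140
apply F[6]=+10.000 → step 7: x=0.054, v=0.778, θ₁=-0.037, ω₁=-0.807, θ₂=-0.006, ω₂=-0.112, θ₃=0.058, ω₃=0.169
apply F[7]=+10.000 → step 8: x=0.071, v=0.895, θ₁=-0.054, ω₁=-0.962, θ₂=-0.007, ω₂=-0.065, θ₃=0.062, ω₃=0.199
apply F[8]=+10.000 → step 9: x=0.090, v=1.013, θ₁=-0.075, ω₁=-1.133, θ₂=-0.008, ω₂=0.011, θ₃=0.066, ω₃=0.230
apply F[9]=+10.000 → step 10: x=0.111, v=1.133, θ₁=-0.100, ω₁=-1.321, θ₂=-0.007, ω₂=0.119, θ₃=0.071, ω₃=0.260
apply F[10]=-10.000 → step 11: x=0.133, v=1.035, θ₁=-0.126, ω₁=-1.317, θ₂=-0.003, ω₂=0.287, θ₃=0.076, ω₃=0.293
apply F[11]=-10.000 → step 12: x=0.153, v=0.939, θ₁=-0.153, ω₁=-1.340, θ₂=0.005, ω₂=0.507, θ₃=0.083, ω₃=0.325
apply F[12]=-10.000 → step 13: x=0.170, v=0.844, θ₁=-0.180, ω₁=-1.386, θ₂=0.018, ω₂=0.780, θ₃=0.089, ω₃=0.354
apply F[13]=-10.000 → step 14: x=0.186, v=0.751, θ₁=-0.208, ω₁=-1.452, θ₂=0.037, ω₂=1.098, θ₃=0.097, ω₃=0.377
apply F[14]=-10.000 → step 15: x=0.200, v=0.658, θ₁=-0.238, ω₁=-1.531, θ₂=0.062, ω₂=1.450, θ₃=0.104, ω₃=0.393
apply F[15]=-10.000 → step 16: x=0.213, v=0.565, θ₁=-0.270, ω₁=-1.612, θ₂=0.095, ω₂=1.818, θ₃=0.112, ω₃=0.400
apply F[16]=-10.000 → step 17: x=0.223, v=0.469, θ₁=-0.303, ω₁=-1.687, θ₂=0.135, ω₂=2.182, θ₃=0.120, ω₃=0.401
apply F[17]=-10.000 → step 18: x=0.231, v=0.372, θ₁=-0.337, ω₁=-1.747, θ₂=0.182, ω₂=2.527, θ₃=0.128, ω₃=0.397
apply F[18]=-10.000 → step 19: x=0.238, v=0.273, θ₁=-0.372, ω₁=-1.789, θ₂=0.236, ω₂=2.843, θ₃=0.136, ω₃=0.391
apply F[19]=-10.000 → step 20: x=0.242, v=0.173, θ₁=-0.408, ω₁=-1.812, θ₂=0.295, ω₂=3.130, θ₃=0.144, ω₃=0.385
apply F[20]=-10.000 → step 21: x=0.245, v=0.071, θ₁=-0.445, ω₁=-1.816, θ₂=0.361, ω₂=3.394, θ₃=0.152, ω₃=0.383
apply F[21]=-10.000 → step 22: x=0.245, v=-0.031, θ₁=-0.481, ω₁=-1.803, θ₂=0.431, ω₂=3.640, θ₃=0.159, ω₃=0.385
apply F[22]=-10.000 → step 23: x=0.244, v=-0.134, θ₁=-0.517, ω₁=-1.772, θ₂=0.506, ω₂=3.878, θ₃=0.167, ω₃=0.393
apply F[23]=-10.000 → step 24: x=0.240, v=-0.236, θ₁=-0.552, ω₁=-1.726, θ₂=0.586, ω₂=4.117, θ₃=0.175, ω₃=0.408
apply F[24]=-10.000 → step 25: x=0.234, v=-0.338, θ₁=-0.586, ω₁=-1.662, θ₂=0.671, ω₂=4.364, θ₃=0.183, ω₃=0.433
apply F[25]=-10.000 → step 26: x=0.226, v=-0.438, θ₁=-0.618, ω₁=-1.579, θ₂=0.761, ω₂=4.629, θ₃=0.192, ω₃=0.469
apply F[26]=-10.000 → step 27: x=0.217, v=-0.537, θ₁=-0.649, ω₁=-1.475, θ₂=0.856, ω₂=4.921, θ₃=0.202, ω₃=0.521
apply F[27]=-10.000 → step 28: x=0.205, v=-0.634, θ₁=-0.677, ω₁=-1.346, θ₂=0.958, ω₂=5.252, θ₃=0.213, ω₃=0.592
apply F[28]=-10.000 → step 29: x=0.191, v=-0.728, θ₁=-0.702, ω₁=-1.185, θ₂=1.067, ω₂=5.635, θ₃=0.226, ω₃=0.689
apply F[29]=-10.000 → step 30: x=0.176, v=-0.816, θ₁=-0.724, ω₁=-0.985, θ₂=1.184, ω₂=6.090, θ₃=0.241, ω₃=0.822
apply F[30]=-10.000 → step 31: x=0.159, v=-0.899, θ₁=-0.741, ω₁=-0.736, θ₂=1.311, ω₂=6.637, θ₃=0.259, ω₃=1.007
apply F[31]=-10.000 → step 32: x=0.140, v=-0.971, θ₁=-0.753, ω₁=-0.427, θ₂=1.450, ω₂=7.306, θ₃=0.282, ω₃=1.267
apply F[32]=-10.000 → step 33: x=0.120, v=-1.028, θ₁=-0.758, ω₁=-0.048, θ₂=1.604, ω₂=8.131, θ₃=0.311, ω₃=1.640
apply F[33]=-10.000 → step 34: x=0.099, v=-1.063, θ₁=-0.754, ω₁=0.404, θ₂=1.777, ω₂=9.138, θ₃=0.349, ω₃=2.185
apply F[34]=-10.000 → step 35: x=0.078, v=-1.061, θ₁=-0.741, ω₁=0.899, θ₂=1.971, ω₂=10.308, θ₃=0.400, ω₃=2.990
apply F[35]=-10.000 → step 36: x=0.057, v=-1.011, θ₁=-0.719, ω₁=1.321, θ₂=2.189, ω₂=11.441, θ₃=0.471, ω₃=4.147
apply F[36]=-10.000 → step 37: x=0.038, v=-0.915, θ₁=-0.691, ω₁=1.425, θ₂=2.425, ω₂=11.977, θ₃=0.568, ω₃=5.619
apply F[37]=-10.000 → step 38: x=0.020, v=-0.824, θ₁=-0.665, ω₁=1.048, θ₂=2.659, ω₂=11.286, θ₃=0.695, ω₃=7.038
apply F[38]=-10.000 → step 39: x=0.004, v=-0.796, θ₁=-0.650, ω₁=0.455, θ₂=2.869, ω₂=9.622, θ₃=0.846, ω₃=7.992
apply F[39]=-10.000 → step 40: x=-0.012, v=-0.831, θ₁=-0.646, ω₁=-0.016, θ₂=3.043, ω₂=7.705, θ₃=1.012, ω₃=8.482
max |θ₂| = 3.043 ≤ 3.076 over all 41 states.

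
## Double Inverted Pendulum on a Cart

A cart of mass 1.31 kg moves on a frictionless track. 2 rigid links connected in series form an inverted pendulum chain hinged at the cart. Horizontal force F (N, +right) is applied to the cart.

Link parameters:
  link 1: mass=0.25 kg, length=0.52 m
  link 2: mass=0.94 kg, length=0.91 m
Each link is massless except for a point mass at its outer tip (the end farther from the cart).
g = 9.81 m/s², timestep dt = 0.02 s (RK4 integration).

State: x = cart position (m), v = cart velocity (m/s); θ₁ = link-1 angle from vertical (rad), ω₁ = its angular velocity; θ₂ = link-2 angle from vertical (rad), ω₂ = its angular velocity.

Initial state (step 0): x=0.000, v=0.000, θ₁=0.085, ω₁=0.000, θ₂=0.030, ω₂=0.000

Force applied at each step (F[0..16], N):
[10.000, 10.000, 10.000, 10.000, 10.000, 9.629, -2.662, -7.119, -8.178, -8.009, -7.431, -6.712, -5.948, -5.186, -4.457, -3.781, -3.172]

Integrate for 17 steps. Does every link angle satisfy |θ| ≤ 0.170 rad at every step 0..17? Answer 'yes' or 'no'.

Answer: yes

Derivation:
apply F[0]=+10.000 → step 1: x=0.001, v=0.137, θ₁=0.084, ω₁=-0.150, θ₂=0.029, ω₂=-0.059
apply F[1]=+10.000 → step 2: x=0.005, v=0.275, θ₁=0.079, ω₁=-0.305, θ₂=0.028, ω₂=-0.115
apply F[2]=+10.000 → step 3: x=0.012, v=0.413, θ₁=0.071, ω₁=-0.471, θ₂=0.025, ω₂=-0.167
apply F[3]=+10.000 → step 4: x=0.022, v=0.554, θ₁=0.060, ω₁=-0.654, θ₂=0.021, ω₂=-0.212
apply F[4]=+10.000 → step 5: x=0.035, v=0.697, θ₁=0.045, ω₁=-0.862, θ₂=0.016, ω₂=-0.246
apply F[5]=+9.629 → step 6: x=0.050, v=0.838, θ₁=0.025, ω₁=-1.089, θ₂=0.011, ω₂=-0.268
apply F[6]=-2.662 → step 7: x=0.066, v=0.795, θ₁=0.005, ω₁=-0.992, θ₂=0.006, ω₂=-0.274
apply F[7]=-7.119 → step 8: x=0.081, v=0.687, θ₁=-0.013, ω₁=-0.797, θ₂=0.000, ω₂=-0.267
apply F[8]=-8.178 → step 9: x=0.094, v=0.566, θ₁=-0.027, ω₁=-0.597, θ₂=-0.005, ω₂=-0.248
apply F[9]=-8.009 → step 10: x=0.104, v=0.449, θ₁=-0.037, ω₁=-0.421, θ₂=-0.009, ω₂=-0.222
apply F[10]=-7.431 → step 11: x=0.112, v=0.343, θ₁=-0.044, ω₁=-0.274, θ₂=-0.014, ω₂=-0.192
apply F[11]=-6.712 → step 12: x=0.118, v=0.249, θ₁=-0.048, ω₁=-0.156, θ₂=-0.017, ω₂=-0.160
apply F[12]=-5.948 → step 13: x=0.122, v=0.167, θ₁=-0.051, ω₁=-0.062, θ₂=-0.020, ω₂=-0.127
apply F[13]=-5.186 → step 14: x=0.124, v=0.097, θ₁=-0.051, ω₁=0.010, θ₂=-0.022, ω₂=-0.096
apply F[14]=-4.457 → step 15: x=0.126, v=0.039, θ₁=-0.050, ω₁=0.064, θ₂=-0.024, ω₂=-0.068
apply F[15]=-3.781 → step 16: x=0.126, v=-0.010, θ₁=-0.049, ω₁=0.104, θ₂=-0.025, ω₂=-0.041
apply F[16]=-3.172 → step 17: x=0.125, v=-0.050, θ₁=-0.046, ω₁=0.130, θ₂=-0.026, ω₂=-0.018
Max |angle| over trajectory = 0.085 rad; bound = 0.170 → within bound.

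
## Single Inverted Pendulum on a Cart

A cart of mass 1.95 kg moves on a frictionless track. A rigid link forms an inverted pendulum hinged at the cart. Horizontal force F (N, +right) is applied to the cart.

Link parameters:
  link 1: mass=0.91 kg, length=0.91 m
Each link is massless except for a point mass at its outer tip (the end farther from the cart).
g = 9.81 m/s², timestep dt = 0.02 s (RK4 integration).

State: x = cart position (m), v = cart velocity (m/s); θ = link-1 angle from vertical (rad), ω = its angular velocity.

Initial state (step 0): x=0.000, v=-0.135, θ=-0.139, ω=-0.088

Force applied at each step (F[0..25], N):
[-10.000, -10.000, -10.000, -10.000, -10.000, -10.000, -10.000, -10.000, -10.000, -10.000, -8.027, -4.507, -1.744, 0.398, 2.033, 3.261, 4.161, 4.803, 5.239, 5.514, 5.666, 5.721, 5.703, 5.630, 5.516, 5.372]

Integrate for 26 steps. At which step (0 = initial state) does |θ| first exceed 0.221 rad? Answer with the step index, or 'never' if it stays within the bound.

Answer: never

Derivation:
apply F[0]=-10.000 → step 1: x=-0.004, v=-0.224, θ=-0.140, ω=-0.021
apply F[1]=-10.000 → step 2: x=-0.009, v=-0.313, θ=-0.140, ω=0.046
apply F[2]=-10.000 → step 3: x=-0.016, v=-0.402, θ=-0.138, ω=0.113
apply F[3]=-10.000 → step 4: x=-0.025, v=-0.492, θ=-0.135, ω=0.181
apply F[4]=-10.000 → step 5: x=-0.036, v=-0.582, θ=-0.131, ω=0.250
apply F[5]=-10.000 → step 6: x=-0.048, v=-0.672, θ=-0.125, ω=0.321
apply F[6]=-10.000 → step 7: x=-0.063, v=-0.763, θ=-0.118, ω=0.394
apply F[7]=-10.000 → step 8: x=-0.079, v=-0.855, θ=-0.110, ω=0.470
apply F[8]=-10.000 → step 9: x=-0.097, v=-0.948, θ=-0.099, ω=0.549
apply F[9]=-10.000 → step 10: x=-0.117, v=-1.042, θ=-0.088, ω=0.631
apply F[10]=-8.027 → step 11: x=-0.138, v=-1.117, θ=-0.074, ω=0.696
apply F[11]=-4.507 → step 12: x=-0.161, v=-1.157, θ=-0.060, ω=0.726
apply F[12]=-1.744 → step 13: x=-0.184, v=-1.170, θ=-0.046, ω=0.729
apply F[13]=+0.398 → step 14: x=-0.208, v=-1.163, θ=-0.031, ω=0.713
apply F[14]=+2.033 → step 15: x=-0.231, v=-1.140, θ=-0.017, ω=0.682
apply F[15]=+3.261 → step 16: x=-0.253, v=-1.106, θ=-0.004, ω=0.642
apply F[16]=+4.161 → step 17: x=-0.275, v=-1.063, θ=0.008, ω=0.596
apply F[17]=+4.803 → step 18: x=-0.296, v=-1.015, θ=0.020, ω=0.546
apply F[18]=+5.239 → step 19: x=-0.315, v=-0.964, θ=0.030, ω=0.495
apply F[19]=+5.514 → step 20: x=-0.334, v=-0.910, θ=0.040, ω=0.444
apply F[20]=+5.666 → step 21: x=-0.352, v=-0.856, θ=0.048, ω=0.394
apply F[21]=+5.721 → step 22: x=-0.368, v=-0.802, θ=0.055, ω=0.346
apply F[22]=+5.703 → step 23: x=-0.384, v=-0.749, θ=0.062, ω=0.301
apply F[23]=+5.630 → step 24: x=-0.398, v=-0.697, θ=0.067, ω=0.258
apply F[24]=+5.516 → step 25: x=-0.412, v=-0.647, θ=0.072, ω=0.218
apply F[25]=+5.372 → step 26: x=-0.424, v=-0.599, θ=0.076, ω=0.181
max |θ| = 0.140 ≤ 0.221 over all 27 states.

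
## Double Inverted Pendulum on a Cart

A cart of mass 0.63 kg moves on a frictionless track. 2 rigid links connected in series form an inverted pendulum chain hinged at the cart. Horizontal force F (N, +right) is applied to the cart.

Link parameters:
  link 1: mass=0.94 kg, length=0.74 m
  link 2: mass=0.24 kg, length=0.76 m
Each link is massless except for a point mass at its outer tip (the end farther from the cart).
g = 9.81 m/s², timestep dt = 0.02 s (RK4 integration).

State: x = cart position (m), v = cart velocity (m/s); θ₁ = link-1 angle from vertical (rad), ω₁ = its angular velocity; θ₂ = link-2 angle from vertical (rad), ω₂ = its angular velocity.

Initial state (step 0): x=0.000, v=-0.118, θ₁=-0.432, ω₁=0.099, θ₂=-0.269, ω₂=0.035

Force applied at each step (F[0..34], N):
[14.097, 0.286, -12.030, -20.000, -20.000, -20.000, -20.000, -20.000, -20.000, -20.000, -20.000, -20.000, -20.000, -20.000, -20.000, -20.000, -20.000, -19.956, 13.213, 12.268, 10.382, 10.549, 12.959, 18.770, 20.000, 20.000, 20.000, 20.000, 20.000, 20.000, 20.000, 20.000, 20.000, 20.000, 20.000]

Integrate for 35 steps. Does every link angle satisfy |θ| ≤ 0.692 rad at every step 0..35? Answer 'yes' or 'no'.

Answer: no

Derivation:
apply F[0]=+14.097 → step 1: x=0.002, v=0.323, θ₁=-0.437, ω₁=-0.553, θ₂=-0.268, ω₂=0.033
apply F[1]=+0.286 → step 2: x=0.010, v=0.431, θ₁=-0.450, ω₁=-0.805, θ₂=-0.267, ω₂=0.068
apply F[2]=-12.030 → step 3: x=0.016, v=0.251, θ₁=-0.465, ω₁=-0.721, θ₂=-0.265, ω₂=0.145
apply F[3]=-20.000 → step 4: x=0.018, v=-0.105, θ₁=-0.477, ω₁=-0.436, θ₂=-0.261, ω₂=0.257
apply F[4]=-20.000 → step 5: x=0.012, v=-0.454, θ₁=-0.483, ω₁=-0.163, θ₂=-0.255, ω₂=0.377
apply F[5]=-20.000 → step 6: x=-0.000, v=-0.802, θ₁=-0.483, ω₁=0.104, θ₂=-0.246, ω₂=0.503
apply F[6]=-20.000 → step 7: x=-0.020, v=-1.151, θ₁=-0.479, ω₁=0.373, θ₂=-0.235, ω₂=0.632
apply F[7]=-20.000 → step 8: x=-0.046, v=-1.507, θ₁=-0.468, ω₁=0.654, θ₂=-0.221, ω₂=0.764
apply F[8]=-20.000 → step 9: x=-0.080, v=-1.873, θ₁=-0.452, ω₁=0.954, θ₂=-0.204, ω₂=0.895
apply F[9]=-20.000 → step 10: x=-0.121, v=-2.256, θ₁=-0.430, ω₁=1.283, θ₂=-0.185, ω₂=1.022
apply F[10]=-20.000 → step 11: x=-0.171, v=-2.661, θ₁=-0.401, ω₁=1.654, θ₂=-0.163, ω₂=1.142
apply F[11]=-20.000 → step 12: x=-0.228, v=-3.097, θ₁=-0.364, ω₁=2.080, θ₂=-0.139, ω₂=1.250
apply F[12]=-20.000 → step 13: x=-0.295, v=-3.571, θ₁=-0.317, ω₁=2.579, θ₂=-0.113, ω₂=1.340
apply F[13]=-20.000 → step 14: x=-0.371, v=-4.095, θ₁=-0.260, ω₁=3.169, θ₂=-0.086, ω₂=1.404
apply F[14]=-20.000 → step 15: x=-0.459, v=-4.674, θ₁=-0.190, ω₁=3.867, θ₂=-0.058, ω₂=1.438
apply F[15]=-20.000 → step 16: x=-0.559, v=-5.304, θ₁=-0.104, ω₁=4.670, θ₂=-0.029, ω₂=1.441
apply F[16]=-20.000 → step 17: x=-0.671, v=-5.952, θ₁=-0.002, ω₁=5.532, θ₂=0.000, ω₂=1.432
apply F[17]=-19.956 → step 18: x=-0.796, v=-6.544, θ₁=0.116, ω₁=6.338, θ₂=0.029, ω₂=1.460
apply F[18]=+13.213 → step 19: x=-0.922, v=-6.041, θ₁=0.237, ω₁=5.704, θ₂=0.059, ω₂=1.515
apply F[19]=+12.268 → step 20: x=-1.038, v=-5.586, θ₁=0.346, ω₁=5.181, θ₂=0.089, ω₂=1.559
apply F[20]=+10.382 → step 21: x=-1.146, v=-5.219, θ₁=0.445, ω₁=4.818, θ₂=0.121, ω₂=1.583
apply F[21]=+10.549 → step 22: x=-1.247, v=-4.885, θ₁=0.539, ω₁=4.542, θ₂=0.153, ω₂=1.583
apply F[22]=+12.959 → step 23: x=-1.341, v=-4.535, θ₁=0.627, ω₁=4.296, θ₂=0.184, ω₂=1.543
apply F[23]=+18.770 → step 24: x=-1.428, v=-4.110, θ₁=0.710, ω₁=4.027, θ₂=0.214, ω₂=1.433
apply F[24]=+20.000 → step 25: x=-1.506, v=-3.702, θ₁=0.788, ω₁=3.826, θ₂=0.241, ω₂=1.286
apply F[25]=+20.000 → step 26: x=-1.576, v=-3.323, θ₁=0.864, ω₁=3.699, θ₂=0.265, ω₂=1.120
apply F[26]=+20.000 → step 27: x=-1.639, v=-2.962, θ₁=0.937, ω₁=3.632, θ₂=0.286, ω₂=0.940
apply F[27]=+20.000 → step 28: x=-1.695, v=-2.613, θ₁=1.009, ω₁=3.615, θ₂=0.302, ω₂=0.748
apply F[28]=+20.000 → step 29: x=-1.743, v=-2.269, θ₁=1.082, ω₁=3.641, θ₂=0.315, ω₂=0.549
apply F[29]=+20.000 → step 30: x=-1.785, v=-1.925, θ₁=1.155, ω₁=3.705, θ₂=0.324, ω₂=0.345
apply F[30]=+20.000 → step 31: x=-1.820, v=-1.576, θ₁=1.230, ω₁=3.805, θ₂=0.329, ω₂=0.139
apply F[31]=+20.000 → step 32: x=-1.848, v=-1.216, θ₁=1.308, ω₁=3.939, θ₂=0.330, ω₂=-0.067
apply F[32]=+20.000 → step 33: x=-1.869, v=-0.842, θ₁=1.388, ω₁=4.108, θ₂=0.327, ω₂=-0.267
apply F[33]=+20.000 → step 34: x=-1.882, v=-0.447, θ₁=1.472, ω₁=4.313, θ₂=0.319, ω₂=-0.459
apply F[34]=+20.000 → step 35: x=-1.887, v=-0.026, θ₁=1.561, ω₁=4.559, θ₂=0.308, ω₂=-0.635
Max |angle| over trajectory = 1.561 rad; bound = 0.692 → exceeded.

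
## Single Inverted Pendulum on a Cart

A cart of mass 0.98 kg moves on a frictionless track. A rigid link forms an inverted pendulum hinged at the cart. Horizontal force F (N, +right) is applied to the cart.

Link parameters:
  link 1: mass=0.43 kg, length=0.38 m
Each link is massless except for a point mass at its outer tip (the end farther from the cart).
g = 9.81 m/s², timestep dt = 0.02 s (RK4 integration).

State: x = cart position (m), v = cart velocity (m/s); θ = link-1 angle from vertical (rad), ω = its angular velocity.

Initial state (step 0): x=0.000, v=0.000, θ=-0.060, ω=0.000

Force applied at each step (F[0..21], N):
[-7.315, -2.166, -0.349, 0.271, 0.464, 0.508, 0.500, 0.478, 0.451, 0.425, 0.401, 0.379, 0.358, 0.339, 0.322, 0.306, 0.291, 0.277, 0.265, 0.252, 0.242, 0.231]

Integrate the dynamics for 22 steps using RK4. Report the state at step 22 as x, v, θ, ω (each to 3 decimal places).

Answer: x=-0.047, v=-0.044, θ=0.011, ω=0.008

Derivation:
apply F[0]=-7.315 → step 1: x=-0.001, v=-0.144, θ=-0.057, ω=0.348
apply F[1]=-2.166 → step 2: x=-0.005, v=-0.184, θ=-0.049, ω=0.425
apply F[2]=-0.349 → step 3: x=-0.008, v=-0.187, θ=-0.040, ω=0.411
apply F[3]=+0.271 → step 4: x=-0.012, v=-0.178, θ=-0.033, ω=0.369
apply F[4]=+0.464 → step 5: x=-0.016, v=-0.166, θ=-0.026, ω=0.323
apply F[5]=+0.508 → step 6: x=-0.019, v=-0.154, θ=-0.020, ω=0.278
apply F[6]=+0.500 → step 7: x=-0.022, v=-0.142, θ=-0.015, ω=0.239
apply F[7]=+0.478 → step 8: x=-0.024, v=-0.132, θ=-0.010, ω=0.204
apply F[8]=+0.451 → step 9: x=-0.027, v=-0.122, θ=-0.006, ω=0.174
apply F[9]=+0.425 → step 10: x=-0.029, v=-0.113, θ=-0.003, ω=0.147
apply F[10]=+0.401 → step 11: x=-0.031, v=-0.104, θ=-0.000, ω=0.124
apply F[11]=+0.379 → step 12: x=-0.033, v=-0.097, θ=0.002, ω=0.105
apply F[12]=+0.358 → step 13: x=-0.035, v=-0.090, θ=0.004, ω=0.087
apply F[13]=+0.339 → step 14: x=-0.037, v=-0.083, θ=0.005, ω=0.073
apply F[14]=+0.322 → step 15: x=-0.039, v=-0.077, θ=0.007, ω=0.060
apply F[15]=+0.306 → step 16: x=-0.040, v=-0.071, θ=0.008, ω=0.049
apply F[16]=+0.291 → step 17: x=-0.042, v=-0.066, θ=0.009, ω=0.039
apply F[17]=+0.277 → step 18: x=-0.043, v=-0.061, θ=0.009, ω=0.031
apply F[18]=+0.265 → step 19: x=-0.044, v=-0.057, θ=0.010, ω=0.024
apply F[19]=+0.252 → step 20: x=-0.045, v=-0.052, θ=0.010, ω=0.018
apply F[20]=+0.242 → step 21: x=-0.046, v=-0.048, θ=0.011, ω=0.013
apply F[21]=+0.231 → step 22: x=-0.047, v=-0.044, θ=0.011, ω=0.008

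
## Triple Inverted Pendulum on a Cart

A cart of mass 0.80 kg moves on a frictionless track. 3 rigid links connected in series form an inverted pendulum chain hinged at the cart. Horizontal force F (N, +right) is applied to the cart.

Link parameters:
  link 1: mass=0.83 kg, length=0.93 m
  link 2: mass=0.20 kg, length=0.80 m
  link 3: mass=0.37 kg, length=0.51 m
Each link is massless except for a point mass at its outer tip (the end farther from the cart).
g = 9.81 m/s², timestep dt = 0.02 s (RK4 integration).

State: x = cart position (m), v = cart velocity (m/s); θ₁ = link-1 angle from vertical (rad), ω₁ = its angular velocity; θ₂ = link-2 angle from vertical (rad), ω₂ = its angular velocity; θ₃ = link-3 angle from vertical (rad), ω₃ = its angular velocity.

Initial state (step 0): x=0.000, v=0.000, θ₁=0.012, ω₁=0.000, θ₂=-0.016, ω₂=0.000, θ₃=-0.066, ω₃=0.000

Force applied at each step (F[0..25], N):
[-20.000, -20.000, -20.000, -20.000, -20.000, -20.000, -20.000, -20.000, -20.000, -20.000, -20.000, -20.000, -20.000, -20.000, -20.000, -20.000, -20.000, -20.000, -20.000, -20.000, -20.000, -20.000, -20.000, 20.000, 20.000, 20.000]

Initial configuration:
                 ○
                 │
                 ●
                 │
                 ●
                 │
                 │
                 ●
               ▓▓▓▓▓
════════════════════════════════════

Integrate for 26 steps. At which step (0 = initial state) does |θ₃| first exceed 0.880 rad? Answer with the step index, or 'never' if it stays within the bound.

apply F[0]=-20.000 → step 1: x=-0.005, v=-0.505, θ₁=0.017, ω₁=0.549, θ₂=-0.016, ω₂=0.010, θ₃=-0.067, ω₃=-0.052
apply F[1]=-20.000 → step 2: x=-0.020, v=-1.012, θ₁=0.034, ω₁=1.105, θ₂=-0.016, ω₂=0.015, θ₃=-0.068, ω₃=-0.101
apply F[2]=-20.000 → step 3: x=-0.046, v=-1.523, θ₁=0.062, ω₁=1.670, θ₂=-0.015, ω₂=0.015, θ₃=-0.071, ω₃=-0.141
apply F[3]=-20.000 → step 4: x=-0.081, v=-2.034, θ₁=0.101, ω₁=2.240, θ₂=-0.015, ω₂=0.009, θ₃=-0.074, ω₃=-0.167
apply F[4]=-20.000 → step 5: x=-0.127, v=-2.536, θ₁=0.151, ω₁=2.803, θ₂=-0.015, ω₂=0.008, θ₃=-0.077, ω₃=-0.171
apply F[5]=-20.000 → step 6: x=-0.182, v=-3.014, θ₁=0.213, ω₁=3.337, θ₂=-0.015, ω₂=0.026, θ₃=-0.080, ω₃=-0.147
apply F[6]=-20.000 → step 7: x=-0.247, v=-3.450, θ₁=0.284, ω₁=3.816, θ₂=-0.014, ω₂=0.086, θ₃=-0.083, ω₃=-0.094
apply F[7]=-20.000 → step 8: x=-0.320, v=-3.828, θ₁=0.365, ω₁=4.218, θ₂=-0.011, ω₂=0.205, θ₃=-0.084, ω₃=-0.013
apply F[8]=-20.000 → step 9: x=-0.400, v=-4.140, θ₁=0.453, ω₁=4.536, θ₂=-0.005, ω₂=0.393, θ₃=-0.083, ω₃=0.091
apply F[9]=-20.000 → step 10: x=-0.485, v=-4.386, θ₁=0.546, ω₁=4.776, θ₂=0.005, ω₂=0.648, θ₃=-0.080, ω₃=0.212
apply F[10]=-20.000 → step 11: x=-0.575, v=-4.574, θ₁=0.643, ω₁=4.951, θ₂=0.021, ω₂=0.961, θ₃=-0.074, ω₃=0.349
apply F[11]=-20.000 → step 12: x=-0.668, v=-4.710, θ₁=0.744, ω₁=5.078, θ₂=0.044, ω₂=1.320, θ₃=-0.066, ω₃=0.502
apply F[12]=-20.000 → step 13: x=-0.763, v=-4.803, θ₁=0.846, ω₁=5.170, θ₂=0.074, ω₂=1.710, θ₃=-0.054, ω₃=0.675
apply F[13]=-20.000 → step 14: x=-0.860, v=-4.859, θ₁=0.950, ω₁=5.236, θ₂=0.113, ω₂=2.120, θ₃=-0.039, ω₃=0.874
apply F[14]=-20.000 → step 15: x=-0.957, v=-4.884, θ₁=1.055, ω₁=5.284, θ₂=0.159, ω₂=2.542, θ₃=-0.019, ω₃=1.109
apply F[15]=-20.000 → step 16: x=-1.055, v=-4.881, θ₁=1.161, ω₁=5.318, θ₂=0.214, ω₂=2.964, θ₃=0.006, ω₃=1.389
apply F[16]=-20.000 → step 17: x=-1.152, v=-4.855, θ₁=1.268, ω₁=5.340, θ₂=0.278, ω₂=3.381, θ₃=0.037, ω₃=1.728
apply F[17]=-20.000 → step 18: x=-1.249, v=-4.809, θ₁=1.375, ω₁=5.353, θ₂=0.349, ω₂=3.785, θ₃=0.075, ω₃=2.137
apply F[18]=-20.000 → step 19: x=-1.344, v=-4.745, θ₁=1.482, ω₁=5.356, θ₂=0.429, ω₂=4.168, θ₃=0.123, ω₃=2.631
apply F[19]=-20.000 → step 20: x=-1.439, v=-4.666, θ₁=1.589, ω₁=5.347, θ₂=0.516, ω₂=4.523, θ₃=0.181, ω₃=3.223
apply F[20]=-20.000 → step 21: x=-1.531, v=-4.574, θ₁=1.696, ω₁=5.324, θ₂=0.610, ω₂=4.846, θ₃=0.253, ω₃=3.922
apply F[21]=-20.000 → step 22: x=-1.622, v=-4.473, θ₁=1.802, ω₁=5.283, θ₂=0.710, ω₂=5.128, θ₃=0.339, ω₃=4.739
apply F[22]=-20.000 → step 23: x=-1.710, v=-4.366, θ₁=1.907, ω₁=5.216, θ₂=0.815, ω₂=5.363, θ₃=0.443, ω₃=5.674
apply F[23]=+20.000 → step 24: x=-1.791, v=-3.735, θ₁=2.013, ω₁=5.421, θ₂=0.919, ω₂=5.114, θ₃=0.564, ω₃=6.429
apply F[24]=+20.000 → step 25: x=-1.859, v=-3.055, θ₁=2.124, ω₁=5.684, θ₂=1.019, ω₂=4.908, θ₃=0.700, ω₃=7.196
apply F[25]=+20.000 → step 26: x=-1.913, v=-2.315, θ₁=2.241, ω₁=6.002, θ₂=1.116, ω₂=4.789, θ₃=0.852, ω₃=7.952
max |θ₃| = 0.852 ≤ 0.880 over all 27 states.

Answer: never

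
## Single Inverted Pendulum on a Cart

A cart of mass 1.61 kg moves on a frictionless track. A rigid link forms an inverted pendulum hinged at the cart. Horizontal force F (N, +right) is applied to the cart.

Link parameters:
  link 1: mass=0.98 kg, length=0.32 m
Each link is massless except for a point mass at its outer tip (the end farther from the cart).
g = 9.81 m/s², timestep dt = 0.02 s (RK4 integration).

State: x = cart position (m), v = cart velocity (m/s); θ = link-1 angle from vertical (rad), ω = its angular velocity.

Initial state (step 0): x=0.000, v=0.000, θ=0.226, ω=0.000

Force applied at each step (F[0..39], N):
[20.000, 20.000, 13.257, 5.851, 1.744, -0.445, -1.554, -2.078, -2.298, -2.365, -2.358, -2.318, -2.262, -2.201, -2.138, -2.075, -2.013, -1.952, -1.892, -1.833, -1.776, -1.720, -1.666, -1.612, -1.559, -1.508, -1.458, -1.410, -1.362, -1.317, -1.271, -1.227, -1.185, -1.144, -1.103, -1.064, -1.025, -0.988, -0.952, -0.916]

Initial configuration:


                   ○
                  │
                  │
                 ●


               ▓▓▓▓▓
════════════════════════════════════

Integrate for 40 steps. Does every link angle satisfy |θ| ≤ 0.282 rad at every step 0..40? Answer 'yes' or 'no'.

apply F[0]=+20.000 → step 1: x=0.002, v=0.216, θ=0.221, ω=-0.522
apply F[1]=+20.000 → step 2: x=0.009, v=0.434, θ=0.205, ω=-1.058
apply F[2]=+13.257 → step 3: x=0.019, v=0.574, θ=0.181, ω=-1.370
apply F[3]=+5.851 → step 4: x=0.031, v=0.628, θ=0.153, ω=-1.433
apply F[4]=+1.744 → step 5: x=0.043, v=0.634, θ=0.125, ω=-1.368
apply F[5]=-0.445 → step 6: x=0.056, v=0.616, θ=0.099, ω=-1.244
apply F[6]=-1.554 → step 7: x=0.068, v=0.587, θ=0.075, ω=-1.101
apply F[7]=-2.078 → step 8: x=0.079, v=0.554, θ=0.055, ω=-0.958
apply F[8]=-2.298 → step 9: x=0.090, v=0.520, θ=0.037, ω=-0.824
apply F[9]=-2.365 → step 10: x=0.100, v=0.488, θ=0.022, ω=-0.704
apply F[10]=-2.358 → step 11: x=0.110, v=0.457, θ=0.009, ω=-0.598
apply F[11]=-2.318 → step 12: x=0.118, v=0.427, θ=-0.002, ω=-0.505
apply F[12]=-2.262 → step 13: x=0.127, v=0.400, θ=-0.012, ω=-0.424
apply F[13]=-2.201 → step 14: x=0.134, v=0.375, θ=-0.019, ω=-0.354
apply F[14]=-2.138 → step 15: x=0.142, v=0.351, θ=-0.026, ω=-0.293
apply F[15]=-2.075 → step 16: x=0.148, v=0.328, θ=-0.031, ω=-0.240
apply F[16]=-2.013 → step 17: x=0.155, v=0.307, θ=-0.035, ω=-0.195
apply F[17]=-1.952 → step 18: x=0.161, v=0.288, θ=-0.039, ω=-0.156
apply F[18]=-1.892 → step 19: x=0.166, v=0.269, θ=-0.042, ω=-0.123
apply F[19]=-1.833 → step 20: x=0.172, v=0.251, θ=-0.044, ω=-0.094
apply F[20]=-1.776 → step 21: x=0.176, v=0.235, θ=-0.046, ω=-0.069
apply F[21]=-1.720 → step 22: x=0.181, v=0.219, θ=-0.047, ω=-0.048
apply F[22]=-1.666 → step 23: x=0.185, v=0.204, θ=-0.047, ω=-0.030
apply F[23]=-1.612 → step 24: x=0.189, v=0.189, θ=-0.048, ω=-0.014
apply F[24]=-1.559 → step 25: x=0.193, v=0.176, θ=-0.048, ω=-0.001
apply F[25]=-1.508 → step 26: x=0.196, v=0.163, θ=-0.048, ω=0.010
apply F[26]=-1.458 → step 27: x=0.199, v=0.150, θ=-0.048, ω=0.019
apply F[27]=-1.410 → step 28: x=0.202, v=0.139, θ=-0.047, ω=0.027
apply F[28]=-1.362 → step 29: x=0.205, v=0.127, θ=-0.047, ω=0.034
apply F[29]=-1.317 → step 30: x=0.207, v=0.116, θ=-0.046, ω=0.039
apply F[30]=-1.271 → step 31: x=0.209, v=0.106, θ=-0.045, ω=0.044
apply F[31]=-1.227 → step 32: x=0.211, v=0.096, θ=-0.044, ω=0.047
apply F[32]=-1.185 → step 33: x=0.213, v=0.087, θ=-0.043, ω=0.050
apply F[33]=-1.144 → step 34: x=0.215, v=0.077, θ=-0.042, ω=0.052
apply F[34]=-1.103 → step 35: x=0.216, v=0.069, θ=-0.041, ω=0.054
apply F[35]=-1.064 → step 36: x=0.218, v=0.060, θ=-0.040, ω=0.055
apply F[36]=-1.025 → step 37: x=0.219, v=0.052, θ=-0.039, ω=0.056
apply F[37]=-0.988 → step 38: x=0.220, v=0.045, θ=-0.038, ω=0.057
apply F[38]=-0.952 → step 39: x=0.221, v=0.037, θ=-0.037, ω=0.057
apply F[39]=-0.916 → step 40: x=0.221, v=0.030, θ=-0.036, ω=0.057
Max |angle| over trajectory = 0.226 rad; bound = 0.282 → within bound.

Answer: yes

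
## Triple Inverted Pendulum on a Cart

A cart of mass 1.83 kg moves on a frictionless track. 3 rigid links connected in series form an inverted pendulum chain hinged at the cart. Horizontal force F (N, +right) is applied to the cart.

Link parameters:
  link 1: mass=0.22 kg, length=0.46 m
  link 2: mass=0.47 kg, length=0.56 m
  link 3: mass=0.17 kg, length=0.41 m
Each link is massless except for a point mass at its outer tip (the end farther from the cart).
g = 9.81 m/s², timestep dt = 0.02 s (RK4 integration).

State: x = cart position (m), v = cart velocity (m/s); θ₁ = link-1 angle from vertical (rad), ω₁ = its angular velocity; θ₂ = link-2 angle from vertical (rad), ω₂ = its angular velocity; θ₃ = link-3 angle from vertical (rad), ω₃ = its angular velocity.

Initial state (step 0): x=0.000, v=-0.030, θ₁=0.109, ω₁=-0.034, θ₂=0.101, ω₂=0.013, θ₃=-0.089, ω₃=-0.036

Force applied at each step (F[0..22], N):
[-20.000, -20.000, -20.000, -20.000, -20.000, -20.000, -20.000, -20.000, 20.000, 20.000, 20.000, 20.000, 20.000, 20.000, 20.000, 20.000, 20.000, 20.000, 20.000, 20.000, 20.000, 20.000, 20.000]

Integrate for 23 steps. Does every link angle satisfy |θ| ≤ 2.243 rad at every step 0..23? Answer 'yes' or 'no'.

apply F[0]=-20.000 → step 1: x=-0.003, v=-0.257, θ₁=0.114, ω₁=0.514, θ₂=0.101, ω₂=0.022, θ₃=-0.091, ω₃=-0.141
apply F[1]=-20.000 → step 2: x=-0.010, v=-0.485, θ₁=0.130, ω₁=1.076, θ₂=0.102, ω₂=0.020, θ₃=-0.095, ω₃=-0.243
apply F[2]=-20.000 → step 3: x=-0.022, v=-0.713, θ₁=0.157, ω₁=1.663, θ₂=0.102, ω₂=-0.002, θ₃=-0.100, ω₃=-0.336
apply F[3]=-20.000 → step 4: x=-0.039, v=-0.941, θ₁=0.196, ω₁=2.277, θ₂=0.102, ω₂=-0.045, θ₃=-0.108, ω₃=-0.413
apply F[4]=-20.000 → step 5: x=-0.060, v=-1.167, θ₁=0.248, ω₁=2.906, θ₂=0.100, ω₂=-0.097, θ₃=-0.117, ω₃=-0.465
apply F[5]=-20.000 → step 6: x=-0.085, v=-1.389, θ₁=0.312, ω₁=3.517, θ₂=0.098, ω₂=-0.127, θ₃=-0.126, ω₃=-0.485
apply F[6]=-20.000 → step 7: x=-0.115, v=-1.605, θ₁=0.388, ω₁=4.073, θ₂=0.095, ω₂=-0.095, θ₃=-0.136, ω₃=-0.472
apply F[7]=-20.000 → step 8: x=-0.150, v=-1.811, θ₁=0.475, ω₁=4.541, θ₂=0.095, ω₂=0.035, θ₃=-0.145, ω₃=-0.428
apply F[8]=+20.000 → step 9: x=-0.184, v=-1.606, θ₁=0.565, ω₁=4.497, θ₂=0.094, ω₂=-0.119, θ₃=-0.154, ω₃=-0.469
apply F[9]=+20.000 → step 10: x=-0.214, v=-1.401, θ₁=0.655, ω₁=4.518, θ₂=0.090, ω₂=-0.293, θ₃=-0.164, ω₃=-0.506
apply F[10]=+20.000 → step 11: x=-0.240, v=-1.197, θ₁=0.746, ω₁=4.586, θ₂=0.082, ω₂=-0.471, θ₃=-0.174, ω₃=-0.537
apply F[11]=+20.000 → step 12: x=-0.262, v=-0.991, θ₁=0.839, ω₁=4.687, θ₂=0.071, ω₂=-0.638, θ₃=-0.185, ω₃=-0.559
apply F[12]=+20.000 → step 13: x=-0.279, v=-0.783, θ₁=0.934, ω₁=4.815, θ₂=0.057, ω₂=-0.784, θ₃=-0.196, ω₃=-0.575
apply F[13]=+20.000 → step 14: x=-0.293, v=-0.572, θ₁=1.031, ω₁=4.967, θ₂=0.040, ω₂=-0.899, θ₃=-0.208, ω₃=-0.583
apply F[14]=+20.000 → step 15: x=-0.302, v=-0.359, θ₁=1.133, ω₁=5.146, θ₂=0.021, ω₂=-0.978, θ₃=-0.220, ω₃=-0.586
apply F[15]=+20.000 → step 16: x=-0.307, v=-0.143, θ₁=1.238, ω₁=5.358, θ₂=0.001, ω₂=-1.010, θ₃=-0.231, ω₃=-0.585
apply F[16]=+20.000 → step 17: x=-0.308, v=0.078, θ₁=1.347, ω₁=5.613, θ₂=-0.019, ω₂=-0.987, θ₃=-0.243, ω₃=-0.582
apply F[17]=+20.000 → step 18: x=-0.304, v=0.303, θ₁=1.462, ω₁=5.924, θ₂=-0.038, ω₂=-0.894, θ₃=-0.255, ω₃=-0.579
apply F[18]=+20.000 → step 19: x=-0.296, v=0.534, θ₁=1.585, ω₁=6.314, θ₂=-0.054, ω₂=-0.709, θ₃=-0.266, ω₃=-0.578
apply F[19]=+20.000 → step 20: x=-0.283, v=0.773, θ₁=1.716, ω₁=6.813, θ₂=-0.065, ω₂=-0.400, θ₃=-0.278, ω₃=-0.581
apply F[20]=+20.000 → step 21: x=-0.265, v=1.025, θ₁=1.858, ω₁=7.467, θ₂=-0.069, ω₂=0.082, θ₃=-0.290, ω₃=-0.596
apply F[21]=+20.000 → step 22: x=-0.242, v=1.293, θ₁=2.016, ω₁=8.346, θ₂=-0.060, ω₂=0.817, θ₃=-0.302, ω₃=-0.632
apply F[22]=+20.000 → step 23: x=-0.213, v=1.588, θ₁=2.194, ω₁=9.555, θ₂=-0.034, ω₂=1.928, θ₃=-0.315, ω₃=-0.716
Max |angle| over trajectory = 2.194 rad; bound = 2.243 → within bound.

Answer: yes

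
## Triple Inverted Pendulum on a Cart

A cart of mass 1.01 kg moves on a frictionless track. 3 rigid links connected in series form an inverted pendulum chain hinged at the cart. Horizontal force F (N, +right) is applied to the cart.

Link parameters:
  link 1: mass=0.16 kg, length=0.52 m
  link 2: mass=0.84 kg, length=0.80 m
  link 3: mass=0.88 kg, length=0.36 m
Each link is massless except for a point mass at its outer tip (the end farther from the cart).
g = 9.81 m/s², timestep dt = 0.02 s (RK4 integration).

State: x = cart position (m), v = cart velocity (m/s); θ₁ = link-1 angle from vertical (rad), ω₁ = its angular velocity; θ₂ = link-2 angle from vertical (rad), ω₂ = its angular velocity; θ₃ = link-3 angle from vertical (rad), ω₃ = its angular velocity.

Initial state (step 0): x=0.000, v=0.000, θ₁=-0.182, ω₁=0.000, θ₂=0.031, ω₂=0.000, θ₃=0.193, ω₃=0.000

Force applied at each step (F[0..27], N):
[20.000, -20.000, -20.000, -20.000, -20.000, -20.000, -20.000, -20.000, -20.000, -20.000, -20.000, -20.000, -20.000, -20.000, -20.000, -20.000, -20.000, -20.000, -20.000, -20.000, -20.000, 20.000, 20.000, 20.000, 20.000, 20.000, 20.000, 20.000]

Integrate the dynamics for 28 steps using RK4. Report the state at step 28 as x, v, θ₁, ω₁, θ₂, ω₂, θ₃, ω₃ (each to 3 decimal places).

apply F[0]=+20.000 → step 1: x=0.004, v=0.421, θ₁=-0.194, ω₁=-1.178, θ₂=0.033, ω₂=0.214, θ₃=0.194, ω₃=0.064
apply F[1]=-20.000 → step 2: x=0.009, v=0.081, θ₁=-0.219, ω₁=-1.322, θ₂=0.042, ω₂=0.705, θ₃=0.196, ω₃=0.191
apply F[2]=-20.000 → step 3: x=0.007, v=-0.261, θ₁=-0.247, ω₁=-1.465, θ₂=0.061, ω₂=1.203, θ₃=0.201, ω₃=0.292
apply F[3]=-20.000 → step 4: x=-0.001, v=-0.607, θ₁=-0.277, ω₁=-1.562, θ₂=0.090, ω₂=1.687, θ₃=0.208, ω₃=0.362
apply F[4]=-20.000 → step 5: x=-0.017, v=-0.960, θ₁=-0.309, ω₁=-1.579, θ₂=0.129, ω₂=2.140, θ₃=0.215, ω₃=0.403
apply F[5]=-20.000 → step 6: x=-0.040, v=-1.319, θ₁=-0.340, ω₁=-1.497, θ₂=0.176, ω₂=2.555, θ₃=0.224, ω₃=0.422
apply F[6]=-20.000 → step 7: x=-0.070, v=-1.683, θ₁=-0.368, ω₁=-1.310, θ₂=0.231, ω₂=2.933, θ₃=0.232, ω₃=0.426
apply F[7]=-20.000 → step 8: x=-0.107, v=-2.052, θ₁=-0.391, ω₁=-1.018, θ₂=0.293, ω₂=3.279, θ₃=0.241, ω₃=0.424
apply F[8]=-20.000 → step 9: x=-0.152, v=-2.424, θ₁=-0.408, ω₁=-0.620, θ₂=0.362, ω₂=3.600, θ₃=0.249, ω₃=0.420
apply F[9]=-20.000 → step 10: x=-0.204, v=-2.800, θ₁=-0.415, ω₁=-0.111, θ₂=0.437, ω₂=3.899, θ₃=0.258, ω₃=0.421
apply F[10]=-20.000 → step 11: x=-0.264, v=-3.177, θ₁=-0.412, ω₁=0.516, θ₂=0.517, ω₂=4.172, θ₃=0.266, ω₃=0.429
apply F[11]=-20.000 → step 12: x=-0.331, v=-3.559, θ₁=-0.394, ω₁=1.270, θ₂=0.603, ω₂=4.413, θ₃=0.275, ω₃=0.451
apply F[12]=-20.000 → step 13: x=-0.406, v=-3.944, θ₁=-0.360, ω₁=2.161, θ₂=0.694, ω₂=4.603, θ₃=0.284, ω₃=0.491
apply F[13]=-20.000 → step 14: x=-0.489, v=-4.334, θ₁=-0.307, ω₁=3.196, θ₂=0.787, ω₂=4.713, θ₃=0.295, ω₃=0.553
apply F[14]=-20.000 → step 15: x=-0.580, v=-4.730, θ₁=-0.231, ω₁=4.375, θ₂=0.881, ω₂=4.698, θ₃=0.306, ω₃=0.639
apply F[15]=-20.000 → step 16: x=-0.678, v=-5.130, θ₁=-0.131, ω₁=5.698, θ₂=0.974, ω₂=4.494, θ₃=0.320, ω₃=0.751
apply F[16]=-20.000 → step 17: x=-0.785, v=-5.530, θ₁=-0.002, ω₁=7.169, θ₂=1.059, ω₂=4.016, θ₃=0.337, ω₃=0.896
apply F[17]=-20.000 → step 18: x=-0.899, v=-5.916, θ₁=0.157, ω₁=8.838, θ₂=1.132, ω₂=3.144, θ₃=0.357, ω₃=1.095
apply F[18]=-20.000 → step 19: x=-1.021, v=-6.252, θ₁=0.354, ω₁=10.878, θ₂=1.181, ω₂=1.674, θ₃=0.381, ω₃=1.425
apply F[19]=-20.000 → step 20: x=-1.148, v=-6.424, θ₁=0.599, ω₁=13.851, θ₂=1.192, ω₂=-0.887, θ₃=0.416, ω₃=2.189
apply F[20]=-20.000 → step 21: x=-1.273, v=-5.758, θ₁=0.922, ω₁=18.596, θ₂=1.130, ω₂=-5.627, θ₃=0.481, ω₃=4.903
apply F[21]=+20.000 → step 22: x=-1.363, v=-3.248, θ₁=1.280, ω₁=15.991, θ₂=1.003, ω₂=-5.980, θ₃=0.621, ω₃=8.679
apply F[22]=+20.000 → step 23: x=-1.414, v=-2.048, θ₁=1.556, ω₁=12.138, θ₂=0.909, ω₂=-3.550, θ₃=0.804, ω₃=9.368
apply F[23]=+20.000 → step 24: x=-1.448, v=-1.372, θ₁=1.781, ω₁=10.539, θ₂=0.854, ω₂=-1.994, θ₃=0.992, ω₃=9.367
apply F[24]=+20.000 → step 25: x=-1.469, v=-0.823, θ₁=1.984, ω₁=9.934, θ₂=0.827, ω₂=-0.786, θ₃=1.178, ω₃=9.271
apply F[25]=+20.000 → step 26: x=-1.481, v=-0.314, θ₁=2.181, ω₁=9.863, θ₂=0.823, ω₂=0.373, θ₃=1.362, ω₃=9.163
apply F[26]=+20.000 → step 27: x=-1.482, v=0.181, θ₁=2.381, ω₁=10.152, θ₂=0.843, ω₂=1.643, θ₃=1.545, ω₃=9.063
apply F[27]=+20.000 → step 28: x=-1.473, v=0.671, θ₁=2.589, ω₁=10.694, θ₂=0.890, ω₂=3.130, θ₃=1.725, ω₃=8.981

Answer: x=-1.473, v=0.671, θ₁=2.589, ω₁=10.694, θ₂=0.890, ω₂=3.130, θ₃=1.725, ω₃=8.981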